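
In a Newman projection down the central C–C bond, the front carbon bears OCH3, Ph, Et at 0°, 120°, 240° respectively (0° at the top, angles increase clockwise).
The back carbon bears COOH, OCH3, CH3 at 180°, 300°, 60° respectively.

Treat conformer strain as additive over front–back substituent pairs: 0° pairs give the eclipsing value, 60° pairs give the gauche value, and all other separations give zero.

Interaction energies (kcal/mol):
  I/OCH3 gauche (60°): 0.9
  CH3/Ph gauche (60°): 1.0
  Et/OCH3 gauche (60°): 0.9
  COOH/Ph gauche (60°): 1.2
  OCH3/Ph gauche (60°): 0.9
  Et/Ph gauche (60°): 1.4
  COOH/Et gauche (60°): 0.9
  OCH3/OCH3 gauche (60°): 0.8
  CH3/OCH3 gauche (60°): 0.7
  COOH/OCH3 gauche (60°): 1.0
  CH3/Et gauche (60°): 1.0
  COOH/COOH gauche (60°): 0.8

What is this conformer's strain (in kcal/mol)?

This conformer (staggered): OCH3(0°)/OCH3(300°) gauche 0.8; OCH3(0°)/CH3(60°) gauche 0.7; Ph(120°)/COOH(180°) gauche 1.2; Ph(120°)/CH3(60°) gauche 1.0; Et(240°)/COOH(180°) gauche 0.9; Et(240°)/OCH3(300°) gauche 0.9 → 5.5 kcal/mol.

5.5 kcal/mol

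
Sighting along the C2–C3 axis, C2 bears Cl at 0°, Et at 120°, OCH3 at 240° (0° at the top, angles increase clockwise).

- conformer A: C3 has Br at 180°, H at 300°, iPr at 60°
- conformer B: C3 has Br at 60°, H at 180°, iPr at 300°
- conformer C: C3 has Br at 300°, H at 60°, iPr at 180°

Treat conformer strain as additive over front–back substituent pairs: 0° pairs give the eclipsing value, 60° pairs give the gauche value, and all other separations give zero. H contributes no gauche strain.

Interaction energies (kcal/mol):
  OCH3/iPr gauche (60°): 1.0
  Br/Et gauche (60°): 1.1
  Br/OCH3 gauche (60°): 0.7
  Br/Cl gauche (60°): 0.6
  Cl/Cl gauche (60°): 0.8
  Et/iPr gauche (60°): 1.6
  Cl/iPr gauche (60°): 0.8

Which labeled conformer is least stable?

A

A (staggered): Cl(0°)/iPr(60°) gauche 0.8; Et(120°)/Br(180°) gauche 1.1; Et(120°)/iPr(60°) gauche 1.6; OCH3(240°)/Br(180°) gauche 0.7 → 4.2 kcal/mol.
B (staggered): Cl(0°)/Br(60°) gauche 0.6; Cl(0°)/iPr(300°) gauche 0.8; Et(120°)/Br(60°) gauche 1.1; OCH3(240°)/iPr(300°) gauche 1.0 → 3.5 kcal/mol.
C (staggered): Cl(0°)/Br(300°) gauche 0.6; Et(120°)/iPr(180°) gauche 1.6; OCH3(240°)/Br(300°) gauche 0.7; OCH3(240°)/iPr(180°) gauche 1.0 → 3.9 kcal/mol.
A has the highest total (4.2 kcal/mol).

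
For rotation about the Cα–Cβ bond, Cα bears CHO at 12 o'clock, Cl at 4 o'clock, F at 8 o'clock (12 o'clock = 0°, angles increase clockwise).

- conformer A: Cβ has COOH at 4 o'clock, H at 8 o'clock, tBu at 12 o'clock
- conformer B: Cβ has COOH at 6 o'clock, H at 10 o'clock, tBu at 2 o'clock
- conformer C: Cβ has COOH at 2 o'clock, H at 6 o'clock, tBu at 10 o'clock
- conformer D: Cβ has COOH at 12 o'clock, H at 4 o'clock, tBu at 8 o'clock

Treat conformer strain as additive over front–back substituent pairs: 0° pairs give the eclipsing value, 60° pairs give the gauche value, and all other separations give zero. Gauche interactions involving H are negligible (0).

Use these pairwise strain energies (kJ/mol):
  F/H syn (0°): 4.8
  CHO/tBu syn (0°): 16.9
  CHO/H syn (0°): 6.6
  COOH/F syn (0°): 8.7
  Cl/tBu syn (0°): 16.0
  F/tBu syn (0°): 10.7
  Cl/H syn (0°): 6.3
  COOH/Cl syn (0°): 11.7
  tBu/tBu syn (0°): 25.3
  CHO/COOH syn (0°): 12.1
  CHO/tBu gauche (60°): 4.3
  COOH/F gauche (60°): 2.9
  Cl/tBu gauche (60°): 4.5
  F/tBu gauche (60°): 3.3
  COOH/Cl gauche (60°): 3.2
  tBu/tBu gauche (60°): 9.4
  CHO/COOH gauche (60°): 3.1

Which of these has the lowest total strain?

C

A (eclipsed): CHO–tBu eclipsed, Cl–COOH eclipsed, F–H eclipsed; 16.9 + 11.7 + 4.8 = 33.4 kJ/mol.
B (staggered): CHO–tBu gauche, Cl–COOH gauche, Cl–tBu gauche, F–COOH gauche; 4.3 + 3.2 + 4.5 + 2.9 = 14.9 kJ/mol.
C (staggered): CHO–COOH gauche, CHO–tBu gauche, Cl–COOH gauche, F–tBu gauche; 3.1 + 4.3 + 3.2 + 3.3 = 13.9 kJ/mol.
D (eclipsed): CHO–COOH eclipsed, Cl–H eclipsed, F–tBu eclipsed; 12.1 + 6.3 + 10.7 = 29.1 kJ/mol.
C has the lowest total (13.9 kJ/mol).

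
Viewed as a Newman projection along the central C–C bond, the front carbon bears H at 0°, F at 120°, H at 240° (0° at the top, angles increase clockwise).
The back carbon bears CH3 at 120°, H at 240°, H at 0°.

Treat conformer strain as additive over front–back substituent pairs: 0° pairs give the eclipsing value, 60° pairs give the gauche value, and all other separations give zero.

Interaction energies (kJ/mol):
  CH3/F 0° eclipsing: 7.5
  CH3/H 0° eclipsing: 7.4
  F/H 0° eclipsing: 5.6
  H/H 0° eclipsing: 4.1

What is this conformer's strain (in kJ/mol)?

This conformer (eclipsed): H–H eclipsed, F–CH3 eclipsed, H–H eclipsed; 4.1 + 7.5 + 4.1 = 15.7 kJ/mol.

15.7 kJ/mol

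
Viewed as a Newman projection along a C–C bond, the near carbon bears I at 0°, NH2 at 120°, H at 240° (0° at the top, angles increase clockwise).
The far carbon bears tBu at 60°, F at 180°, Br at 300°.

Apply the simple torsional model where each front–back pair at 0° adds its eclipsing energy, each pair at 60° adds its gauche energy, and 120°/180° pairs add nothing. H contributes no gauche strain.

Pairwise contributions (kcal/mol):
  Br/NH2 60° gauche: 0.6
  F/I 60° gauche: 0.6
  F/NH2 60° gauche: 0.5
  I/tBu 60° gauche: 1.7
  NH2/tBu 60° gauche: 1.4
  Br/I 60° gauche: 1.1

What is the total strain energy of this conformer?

This conformer is staggered. I at 0° is gauche with tBu at 60° (1.7); I at 0° is gauche with Br at 300° (1.1); NH2 at 120° is gauche with tBu at 60° (1.4); NH2 at 120° is gauche with F at 180° (0.5). Total 4.7 kcal/mol.

4.7 kcal/mol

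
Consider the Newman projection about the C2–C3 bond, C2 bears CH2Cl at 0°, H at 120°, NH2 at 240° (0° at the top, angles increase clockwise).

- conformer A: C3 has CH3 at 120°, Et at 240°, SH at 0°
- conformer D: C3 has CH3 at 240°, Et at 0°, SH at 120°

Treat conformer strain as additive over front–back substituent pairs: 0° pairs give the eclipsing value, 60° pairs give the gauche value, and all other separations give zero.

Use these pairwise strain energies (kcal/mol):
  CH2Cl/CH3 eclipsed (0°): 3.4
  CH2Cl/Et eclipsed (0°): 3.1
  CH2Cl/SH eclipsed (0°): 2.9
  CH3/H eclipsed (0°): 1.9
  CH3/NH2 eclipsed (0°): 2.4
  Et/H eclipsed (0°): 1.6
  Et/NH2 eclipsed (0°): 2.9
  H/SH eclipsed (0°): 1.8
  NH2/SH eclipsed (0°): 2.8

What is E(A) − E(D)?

+0.4 kcal/mol

A is eclipsed. CH2Cl at 0° is eclipsed with SH at 0° (2.9); H at 120° is eclipsed with CH3 at 120° (1.9); NH2 at 240° is eclipsed with Et at 240° (2.9). Total 7.7 kcal/mol.
D is eclipsed. CH2Cl at 0° is eclipsed with Et at 0° (3.1); H at 120° is eclipsed with SH at 120° (1.8); NH2 at 240° is eclipsed with CH3 at 240° (2.4). Total 7.3 kcal/mol.
E(A) − E(D) = 7.7 − 7.3 = +0.4 kcal/mol.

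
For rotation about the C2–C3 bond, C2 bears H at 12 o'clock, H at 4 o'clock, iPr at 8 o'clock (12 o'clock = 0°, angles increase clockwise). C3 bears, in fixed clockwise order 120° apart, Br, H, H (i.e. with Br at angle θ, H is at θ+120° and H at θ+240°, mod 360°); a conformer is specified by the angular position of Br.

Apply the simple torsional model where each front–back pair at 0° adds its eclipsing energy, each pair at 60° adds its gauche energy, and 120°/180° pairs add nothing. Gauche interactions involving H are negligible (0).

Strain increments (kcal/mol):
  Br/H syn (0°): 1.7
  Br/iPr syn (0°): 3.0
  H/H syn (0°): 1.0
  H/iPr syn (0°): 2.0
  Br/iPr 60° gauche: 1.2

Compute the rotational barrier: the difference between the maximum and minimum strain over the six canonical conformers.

Br at 0° (eclipsed): H–Br eclipsed, H–H eclipsed, iPr–H eclipsed; 1.7 + 1.0 + 2.0 = 4.7 kcal/mol.
Br at 60° (staggered): no non-H gauche contacts → 0.0 kcal/mol.
Br at 120° (eclipsed): H–H eclipsed, H–Br eclipsed, iPr–H eclipsed; 1.0 + 1.7 + 2.0 = 4.7 kcal/mol.
Br at 180° (staggered): iPr–Br gauche; 1.2 = 1.2 kcal/mol.
Br at 240° (eclipsed): H–H eclipsed, H–H eclipsed, iPr–Br eclipsed; 1.0 + 1.0 + 3.0 = 5.0 kcal/mol.
Br at 300° (staggered): iPr–Br gauche; 1.2 = 1.2 kcal/mol.
Max at 240° (5.0 kcal/mol), min at 60° (0.0 kcal/mol); barrier = 5.0 kcal/mol.

5.0 kcal/mol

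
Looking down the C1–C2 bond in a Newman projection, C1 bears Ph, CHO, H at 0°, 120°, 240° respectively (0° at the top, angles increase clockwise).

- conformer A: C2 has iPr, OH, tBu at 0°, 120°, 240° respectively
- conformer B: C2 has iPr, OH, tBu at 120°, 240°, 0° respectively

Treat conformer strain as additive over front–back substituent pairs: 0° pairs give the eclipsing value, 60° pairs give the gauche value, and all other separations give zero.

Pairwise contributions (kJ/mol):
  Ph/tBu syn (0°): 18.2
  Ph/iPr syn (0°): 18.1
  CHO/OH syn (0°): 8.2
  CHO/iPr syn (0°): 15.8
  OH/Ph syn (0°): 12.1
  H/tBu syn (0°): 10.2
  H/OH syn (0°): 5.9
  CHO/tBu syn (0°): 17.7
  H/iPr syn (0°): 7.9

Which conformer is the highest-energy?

B

A is eclipsed. Ph at 0° is eclipsed with iPr at 0° (18.1); CHO at 120° is eclipsed with OH at 120° (8.2); H at 240° is eclipsed with tBu at 240° (10.2). Total 36.5 kJ/mol.
B is eclipsed. Ph at 0° is eclipsed with tBu at 0° (18.2); CHO at 120° is eclipsed with iPr at 120° (15.8); H at 240° is eclipsed with OH at 240° (5.9). Total 39.9 kJ/mol.
B has the highest total (39.9 kJ/mol).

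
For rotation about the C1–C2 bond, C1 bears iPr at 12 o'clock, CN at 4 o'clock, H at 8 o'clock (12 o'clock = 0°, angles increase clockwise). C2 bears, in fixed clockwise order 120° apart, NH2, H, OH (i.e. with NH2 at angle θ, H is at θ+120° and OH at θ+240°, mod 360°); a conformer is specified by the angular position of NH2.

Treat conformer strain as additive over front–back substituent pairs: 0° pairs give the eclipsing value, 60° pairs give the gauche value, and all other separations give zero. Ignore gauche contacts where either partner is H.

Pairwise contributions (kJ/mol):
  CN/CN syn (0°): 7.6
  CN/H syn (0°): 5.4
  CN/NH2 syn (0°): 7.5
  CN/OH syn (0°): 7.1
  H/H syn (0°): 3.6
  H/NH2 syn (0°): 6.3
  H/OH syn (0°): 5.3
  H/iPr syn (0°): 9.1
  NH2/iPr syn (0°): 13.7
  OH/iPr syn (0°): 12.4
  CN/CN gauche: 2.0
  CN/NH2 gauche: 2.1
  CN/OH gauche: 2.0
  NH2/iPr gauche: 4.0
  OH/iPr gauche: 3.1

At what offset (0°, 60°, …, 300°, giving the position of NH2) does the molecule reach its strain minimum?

300°

NH2 at 0° is eclipsed. iPr at 0° is eclipsed with NH2 at 0° (13.7); CN at 120° is eclipsed with H at 120° (5.4); H at 240° is eclipsed with OH at 240° (5.3). Total 24.4 kJ/mol.
NH2 at 60° is staggered. iPr at 0° is gauche with NH2 at 60° (4.0); iPr at 0° is gauche with OH at 300° (3.1); CN at 120° is gauche with NH2 at 60° (2.1). Total 9.2 kJ/mol.
NH2 at 120° is eclipsed. iPr at 0° is eclipsed with OH at 0° (12.4); CN at 120° is eclipsed with NH2 at 120° (7.5); H at 240° is eclipsed with H at 240° (3.6). Total 23.5 kJ/mol.
NH2 at 180° is staggered. iPr at 0° is gauche with OH at 60° (3.1); CN at 120° is gauche with NH2 at 180° (2.1); CN at 120° is gauche with OH at 60° (2.0). Total 7.2 kJ/mol.
NH2 at 240° is eclipsed. iPr at 0° is eclipsed with H at 0° (9.1); CN at 120° is eclipsed with OH at 120° (7.1); H at 240° is eclipsed with NH2 at 240° (6.3). Total 22.5 kJ/mol.
NH2 at 300° is staggered. iPr at 0° is gauche with NH2 at 300° (4.0); CN at 120° is gauche with OH at 180° (2.0). Total 6.0 kJ/mol.
The minimum (6.0 kJ/mol) occurs with NH2 at 300°.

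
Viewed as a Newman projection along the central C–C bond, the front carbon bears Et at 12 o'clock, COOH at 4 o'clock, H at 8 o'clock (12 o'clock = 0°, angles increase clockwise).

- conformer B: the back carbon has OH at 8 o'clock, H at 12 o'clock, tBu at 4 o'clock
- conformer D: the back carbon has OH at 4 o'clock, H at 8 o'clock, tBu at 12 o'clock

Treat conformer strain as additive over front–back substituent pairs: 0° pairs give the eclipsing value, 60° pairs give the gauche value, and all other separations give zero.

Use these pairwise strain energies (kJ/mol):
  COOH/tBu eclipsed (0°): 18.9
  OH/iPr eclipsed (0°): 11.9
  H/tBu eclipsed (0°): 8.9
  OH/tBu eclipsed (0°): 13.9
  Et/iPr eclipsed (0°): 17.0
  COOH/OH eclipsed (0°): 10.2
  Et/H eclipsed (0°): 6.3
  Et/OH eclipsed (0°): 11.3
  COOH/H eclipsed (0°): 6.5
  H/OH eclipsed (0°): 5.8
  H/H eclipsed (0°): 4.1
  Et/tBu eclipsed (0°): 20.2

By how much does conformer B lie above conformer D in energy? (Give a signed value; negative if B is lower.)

B (eclipsed): Et–H eclipsed, COOH–tBu eclipsed, H–OH eclipsed; 6.3 + 18.9 + 5.8 = 31.0 kJ/mol.
D (eclipsed): Et–tBu eclipsed, COOH–OH eclipsed, H–H eclipsed; 20.2 + 10.2 + 4.1 = 34.5 kJ/mol.
E(B) − E(D) = 31.0 − 34.5 = -3.5 kJ/mol.

-3.5 kJ/mol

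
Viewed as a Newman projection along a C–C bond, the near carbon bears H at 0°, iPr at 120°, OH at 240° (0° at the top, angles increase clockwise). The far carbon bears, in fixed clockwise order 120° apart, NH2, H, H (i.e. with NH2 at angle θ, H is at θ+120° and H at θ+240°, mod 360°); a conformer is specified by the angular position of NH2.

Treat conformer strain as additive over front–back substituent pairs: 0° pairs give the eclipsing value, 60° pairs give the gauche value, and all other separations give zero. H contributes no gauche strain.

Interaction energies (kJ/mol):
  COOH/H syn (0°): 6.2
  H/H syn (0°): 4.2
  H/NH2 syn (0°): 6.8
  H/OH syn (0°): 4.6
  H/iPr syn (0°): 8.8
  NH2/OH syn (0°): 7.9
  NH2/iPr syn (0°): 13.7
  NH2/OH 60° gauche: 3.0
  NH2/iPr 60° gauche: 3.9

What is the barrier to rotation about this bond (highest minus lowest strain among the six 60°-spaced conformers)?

NH2 at 0° is eclipsed. H at 0° is eclipsed with NH2 at 0° (6.8); iPr at 120° is eclipsed with H at 120° (8.8); OH at 240° is eclipsed with H at 240° (4.6). Total 20.2 kJ/mol.
NH2 at 60° is staggered. iPr at 120° is gauche with NH2 at 60° (3.9). Total 3.9 kJ/mol.
NH2 at 120° is eclipsed. H at 0° is eclipsed with H at 0° (4.2); iPr at 120° is eclipsed with NH2 at 120° (13.7); OH at 240° is eclipsed with H at 240° (4.6). Total 22.5 kJ/mol.
NH2 at 180° is staggered. iPr at 120° is gauche with NH2 at 180° (3.9); OH at 240° is gauche with NH2 at 180° (3.0). Total 6.9 kJ/mol.
NH2 at 240° is eclipsed. H at 0° is eclipsed with H at 0° (4.2); iPr at 120° is eclipsed with H at 120° (8.8); OH at 240° is eclipsed with NH2 at 240° (7.9). Total 20.9 kJ/mol.
NH2 at 300° is staggered. OH at 240° is gauche with NH2 at 300° (3.0). Total 3.0 kJ/mol.
Max at 120° (22.5 kJ/mol), min at 300° (3.0 kJ/mol); barrier = 19.5 kJ/mol.

19.5 kJ/mol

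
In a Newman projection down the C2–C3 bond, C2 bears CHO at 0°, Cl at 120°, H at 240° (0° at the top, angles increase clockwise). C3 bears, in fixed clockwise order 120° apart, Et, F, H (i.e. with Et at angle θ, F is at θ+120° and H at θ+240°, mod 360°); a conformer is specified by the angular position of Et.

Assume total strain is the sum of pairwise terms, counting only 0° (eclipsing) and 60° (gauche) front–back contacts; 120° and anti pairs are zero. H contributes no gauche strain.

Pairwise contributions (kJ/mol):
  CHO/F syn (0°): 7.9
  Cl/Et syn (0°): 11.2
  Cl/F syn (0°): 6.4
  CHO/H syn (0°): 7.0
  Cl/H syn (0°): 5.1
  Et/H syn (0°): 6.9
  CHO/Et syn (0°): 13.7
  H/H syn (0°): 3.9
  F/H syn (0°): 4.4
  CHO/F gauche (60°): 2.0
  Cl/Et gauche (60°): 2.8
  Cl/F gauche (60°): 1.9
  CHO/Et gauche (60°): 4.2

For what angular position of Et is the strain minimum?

Et at 0° (eclipsed): CHO(0°)/Et(0°) eclipsed 13.7; Cl(120°)/F(120°) eclipsed 6.4; H(240°)/H(240°) eclipsed 3.9 → 24.0 kJ/mol.
Et at 60° (staggered): CHO(0°)/Et(60°) gauche 4.2; Cl(120°)/Et(60°) gauche 2.8; Cl(120°)/F(180°) gauche 1.9 → 8.9 kJ/mol.
Et at 120° (eclipsed): CHO(0°)/H(0°) eclipsed 7.0; Cl(120°)/Et(120°) eclipsed 11.2; H(240°)/F(240°) eclipsed 4.4 → 22.6 kJ/mol.
Et at 180° (staggered): CHO(0°)/F(300°) gauche 2.0; Cl(120°)/Et(180°) gauche 2.8 → 4.8 kJ/mol.
Et at 240° (eclipsed): CHO(0°)/F(0°) eclipsed 7.9; Cl(120°)/H(120°) eclipsed 5.1; H(240°)/Et(240°) eclipsed 6.9 → 19.9 kJ/mol.
Et at 300° (staggered): CHO(0°)/Et(300°) gauche 4.2; CHO(0°)/F(60°) gauche 2.0; Cl(120°)/F(60°) gauche 1.9 → 8.1 kJ/mol.
The minimum (4.8 kJ/mol) occurs with Et at 180°.

180°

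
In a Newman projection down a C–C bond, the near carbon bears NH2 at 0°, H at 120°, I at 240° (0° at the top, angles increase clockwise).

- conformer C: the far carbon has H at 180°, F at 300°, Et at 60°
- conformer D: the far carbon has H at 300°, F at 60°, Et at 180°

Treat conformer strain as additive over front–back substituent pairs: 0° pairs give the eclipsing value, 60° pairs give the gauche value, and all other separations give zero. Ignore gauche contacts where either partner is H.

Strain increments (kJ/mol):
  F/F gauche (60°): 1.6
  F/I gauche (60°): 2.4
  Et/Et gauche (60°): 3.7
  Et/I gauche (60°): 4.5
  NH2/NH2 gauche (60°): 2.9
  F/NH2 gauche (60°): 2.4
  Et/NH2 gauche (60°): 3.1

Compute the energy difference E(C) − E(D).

+1.0 kJ/mol

C (staggered): NH2(0°)/F(300°) gauche 2.4; NH2(0°)/Et(60°) gauche 3.1; I(240°)/F(300°) gauche 2.4 → 7.9 kJ/mol.
D (staggered): NH2(0°)/F(60°) gauche 2.4; I(240°)/Et(180°) gauche 4.5 → 6.9 kJ/mol.
E(C) − E(D) = 7.9 − 6.9 = +1.0 kJ/mol.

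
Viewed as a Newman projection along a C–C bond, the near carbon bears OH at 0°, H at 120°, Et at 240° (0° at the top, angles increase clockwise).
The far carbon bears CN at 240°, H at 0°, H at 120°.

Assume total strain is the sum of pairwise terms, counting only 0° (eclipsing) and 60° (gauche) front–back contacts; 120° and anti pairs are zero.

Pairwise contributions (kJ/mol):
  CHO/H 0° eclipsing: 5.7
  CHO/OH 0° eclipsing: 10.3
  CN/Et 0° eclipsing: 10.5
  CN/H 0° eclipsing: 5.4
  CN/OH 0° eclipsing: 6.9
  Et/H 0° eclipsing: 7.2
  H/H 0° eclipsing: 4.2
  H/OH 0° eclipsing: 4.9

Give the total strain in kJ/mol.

This conformer (eclipsed): OH(0°)/H(0°) eclipsed 4.9; H(120°)/H(120°) eclipsed 4.2; Et(240°)/CN(240°) eclipsed 10.5 → 19.6 kJ/mol.

19.6 kJ/mol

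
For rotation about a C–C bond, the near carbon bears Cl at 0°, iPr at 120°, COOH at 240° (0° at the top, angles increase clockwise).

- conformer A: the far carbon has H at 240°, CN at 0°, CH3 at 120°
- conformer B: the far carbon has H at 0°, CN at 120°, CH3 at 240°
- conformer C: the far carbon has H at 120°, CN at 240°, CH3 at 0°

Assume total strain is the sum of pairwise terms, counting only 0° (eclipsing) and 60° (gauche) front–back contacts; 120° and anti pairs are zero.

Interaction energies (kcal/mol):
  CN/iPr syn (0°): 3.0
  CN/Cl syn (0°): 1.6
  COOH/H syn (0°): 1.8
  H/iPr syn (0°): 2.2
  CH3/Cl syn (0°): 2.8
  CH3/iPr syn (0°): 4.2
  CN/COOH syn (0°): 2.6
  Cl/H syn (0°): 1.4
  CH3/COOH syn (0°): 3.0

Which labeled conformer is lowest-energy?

A is eclipsed. Cl at 0° is eclipsed with CN at 0° (1.6); iPr at 120° is eclipsed with CH3 at 120° (4.2); COOH at 240° is eclipsed with H at 240° (1.8). Total 7.6 kcal/mol.
B is eclipsed. Cl at 0° is eclipsed with H at 0° (1.4); iPr at 120° is eclipsed with CN at 120° (3.0); COOH at 240° is eclipsed with CH3 at 240° (3.0). Total 7.4 kcal/mol.
C is eclipsed. Cl at 0° is eclipsed with CH3 at 0° (2.8); iPr at 120° is eclipsed with H at 120° (2.2); COOH at 240° is eclipsed with CN at 240° (2.6). Total 7.6 kcal/mol.
B has the lowest total (7.4 kcal/mol).

B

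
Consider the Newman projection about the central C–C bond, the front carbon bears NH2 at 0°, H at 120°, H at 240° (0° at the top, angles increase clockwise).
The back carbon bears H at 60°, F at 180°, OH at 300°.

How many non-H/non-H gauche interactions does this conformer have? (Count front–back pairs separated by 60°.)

1

Non-H gauche pairs: NH2(0°)/OH(300°) — 1 interaction.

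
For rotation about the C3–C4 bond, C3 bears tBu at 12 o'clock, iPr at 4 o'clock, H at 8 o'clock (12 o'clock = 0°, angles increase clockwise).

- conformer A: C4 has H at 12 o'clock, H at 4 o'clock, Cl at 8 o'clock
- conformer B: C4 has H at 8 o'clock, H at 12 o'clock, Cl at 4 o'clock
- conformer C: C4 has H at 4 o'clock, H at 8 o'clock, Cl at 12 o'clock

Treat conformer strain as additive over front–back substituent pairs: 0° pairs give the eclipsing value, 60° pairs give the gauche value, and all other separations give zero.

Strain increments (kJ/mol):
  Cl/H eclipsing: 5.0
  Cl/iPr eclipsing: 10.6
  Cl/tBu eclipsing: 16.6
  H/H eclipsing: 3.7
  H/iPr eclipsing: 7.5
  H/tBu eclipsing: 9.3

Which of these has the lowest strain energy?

A (eclipsed): tBu–H eclipsed, iPr–H eclipsed, H–Cl eclipsed; 9.3 + 7.5 + 5.0 = 21.8 kJ/mol.
B (eclipsed): tBu–H eclipsed, iPr–Cl eclipsed, H–H eclipsed; 9.3 + 10.6 + 3.7 = 23.6 kJ/mol.
C (eclipsed): tBu–Cl eclipsed, iPr–H eclipsed, H–H eclipsed; 16.6 + 7.5 + 3.7 = 27.8 kJ/mol.
A has the lowest total (21.8 kJ/mol).

A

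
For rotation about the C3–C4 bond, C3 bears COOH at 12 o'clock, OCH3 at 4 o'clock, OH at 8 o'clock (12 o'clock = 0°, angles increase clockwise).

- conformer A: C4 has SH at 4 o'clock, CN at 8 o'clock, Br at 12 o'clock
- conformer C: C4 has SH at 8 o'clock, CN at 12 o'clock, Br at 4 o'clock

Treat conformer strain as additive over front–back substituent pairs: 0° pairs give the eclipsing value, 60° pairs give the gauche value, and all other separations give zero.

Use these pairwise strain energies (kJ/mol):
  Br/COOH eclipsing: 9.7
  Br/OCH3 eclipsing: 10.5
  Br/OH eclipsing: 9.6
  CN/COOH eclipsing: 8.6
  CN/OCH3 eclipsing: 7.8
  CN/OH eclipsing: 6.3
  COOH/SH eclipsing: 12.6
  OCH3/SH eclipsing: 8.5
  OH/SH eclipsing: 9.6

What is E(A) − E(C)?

A (eclipsed): COOH–Br eclipsed, OCH3–SH eclipsed, OH–CN eclipsed; 9.7 + 8.5 + 6.3 = 24.5 kJ/mol.
C (eclipsed): COOH–CN eclipsed, OCH3–Br eclipsed, OH–SH eclipsed; 8.6 + 10.5 + 9.6 = 28.7 kJ/mol.
E(A) − E(C) = 24.5 − 28.7 = -4.2 kJ/mol.

-4.2 kJ/mol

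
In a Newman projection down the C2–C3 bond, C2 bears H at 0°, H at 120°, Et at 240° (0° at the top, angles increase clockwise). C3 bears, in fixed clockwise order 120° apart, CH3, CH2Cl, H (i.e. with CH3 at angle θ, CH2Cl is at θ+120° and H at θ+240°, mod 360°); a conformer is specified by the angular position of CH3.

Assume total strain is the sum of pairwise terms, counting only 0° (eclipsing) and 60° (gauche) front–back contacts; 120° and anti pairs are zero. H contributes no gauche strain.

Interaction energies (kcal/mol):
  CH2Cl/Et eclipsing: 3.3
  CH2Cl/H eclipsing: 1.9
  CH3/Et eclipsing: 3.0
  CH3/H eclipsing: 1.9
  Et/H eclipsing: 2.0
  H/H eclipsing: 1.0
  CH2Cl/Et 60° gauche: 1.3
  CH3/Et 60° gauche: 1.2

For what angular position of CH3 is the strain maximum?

120°

CH3 at 0° is eclipsed. H at 0° is eclipsed with CH3 at 0° (1.9); H at 120° is eclipsed with CH2Cl at 120° (1.9); Et at 240° is eclipsed with H at 240° (2.0). Total 5.8 kcal/mol.
CH3 at 60° is staggered. Et at 240° is gauche with CH2Cl at 180° (1.3). Total 1.3 kcal/mol.
CH3 at 120° is eclipsed. H at 0° is eclipsed with H at 0° (1.0); H at 120° is eclipsed with CH3 at 120° (1.9); Et at 240° is eclipsed with CH2Cl at 240° (3.3). Total 6.2 kcal/mol.
CH3 at 180° is staggered. Et at 240° is gauche with CH3 at 180° (1.2); Et at 240° is gauche with CH2Cl at 300° (1.3). Total 2.5 kcal/mol.
CH3 at 240° is eclipsed. H at 0° is eclipsed with CH2Cl at 0° (1.9); H at 120° is eclipsed with H at 120° (1.0); Et at 240° is eclipsed with CH3 at 240° (3.0). Total 5.9 kcal/mol.
CH3 at 300° is staggered. Et at 240° is gauche with CH3 at 300° (1.2). Total 1.2 kcal/mol.
The maximum (6.2 kcal/mol) occurs with CH3 at 120°.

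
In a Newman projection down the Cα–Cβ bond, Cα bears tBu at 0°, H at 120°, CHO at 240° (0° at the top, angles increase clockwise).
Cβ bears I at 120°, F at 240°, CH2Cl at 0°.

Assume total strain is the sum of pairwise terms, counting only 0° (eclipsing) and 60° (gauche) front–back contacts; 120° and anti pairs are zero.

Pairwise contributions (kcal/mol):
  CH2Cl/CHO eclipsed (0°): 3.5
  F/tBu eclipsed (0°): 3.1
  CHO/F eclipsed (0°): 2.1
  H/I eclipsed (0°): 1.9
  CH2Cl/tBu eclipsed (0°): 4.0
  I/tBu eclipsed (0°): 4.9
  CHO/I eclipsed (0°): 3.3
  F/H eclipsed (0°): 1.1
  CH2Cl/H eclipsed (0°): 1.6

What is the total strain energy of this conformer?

8.0 kcal/mol

This conformer (eclipsed): tBu(0°)/CH2Cl(0°) eclipsed 4.0; H(120°)/I(120°) eclipsed 1.9; CHO(240°)/F(240°) eclipsed 2.1 → 8.0 kcal/mol.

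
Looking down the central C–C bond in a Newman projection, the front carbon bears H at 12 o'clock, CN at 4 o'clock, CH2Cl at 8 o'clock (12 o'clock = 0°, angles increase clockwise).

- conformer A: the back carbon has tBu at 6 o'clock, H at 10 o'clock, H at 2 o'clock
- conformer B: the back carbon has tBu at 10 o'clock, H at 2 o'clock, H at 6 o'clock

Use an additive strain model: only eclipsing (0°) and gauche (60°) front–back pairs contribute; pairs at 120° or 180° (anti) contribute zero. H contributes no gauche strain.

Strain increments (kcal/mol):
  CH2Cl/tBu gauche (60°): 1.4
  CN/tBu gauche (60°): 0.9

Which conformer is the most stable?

B

A is staggered. CN at 120° is gauche with tBu at 180° (0.9); CH2Cl at 240° is gauche with tBu at 180° (1.4). Total 2.3 kcal/mol.
B is staggered. CH2Cl at 240° is gauche with tBu at 300° (1.4). Total 1.4 kcal/mol.
B has the lowest total (1.4 kcal/mol).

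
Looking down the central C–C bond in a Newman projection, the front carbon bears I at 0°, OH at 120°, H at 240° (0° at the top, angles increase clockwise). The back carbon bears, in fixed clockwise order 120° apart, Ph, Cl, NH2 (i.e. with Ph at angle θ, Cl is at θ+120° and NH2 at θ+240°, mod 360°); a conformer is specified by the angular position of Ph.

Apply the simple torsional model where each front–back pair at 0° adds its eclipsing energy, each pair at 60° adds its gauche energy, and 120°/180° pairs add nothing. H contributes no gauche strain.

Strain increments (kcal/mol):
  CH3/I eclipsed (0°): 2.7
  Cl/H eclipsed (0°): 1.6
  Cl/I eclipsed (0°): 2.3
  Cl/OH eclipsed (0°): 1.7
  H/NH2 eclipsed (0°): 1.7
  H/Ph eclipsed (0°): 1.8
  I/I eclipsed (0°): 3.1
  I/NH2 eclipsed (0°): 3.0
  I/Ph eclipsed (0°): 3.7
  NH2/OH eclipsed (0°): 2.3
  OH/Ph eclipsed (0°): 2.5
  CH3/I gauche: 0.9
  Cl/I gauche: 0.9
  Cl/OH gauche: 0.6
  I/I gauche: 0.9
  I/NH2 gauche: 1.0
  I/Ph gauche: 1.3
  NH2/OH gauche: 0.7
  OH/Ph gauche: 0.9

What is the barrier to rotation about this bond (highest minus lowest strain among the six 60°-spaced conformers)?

3.6 kcal/mol

Ph at 0° (eclipsed): I–Ph eclipsed, OH–Cl eclipsed, H–NH2 eclipsed; 3.7 + 1.7 + 1.7 = 7.1 kcal/mol.
Ph at 60° (staggered): I–Ph gauche, I–NH2 gauche, OH–Ph gauche, OH–Cl gauche; 1.3 + 1.0 + 0.9 + 0.6 = 3.8 kcal/mol.
Ph at 120° (eclipsed): I–NH2 eclipsed, OH–Ph eclipsed, H–Cl eclipsed; 3.0 + 2.5 + 1.6 = 7.1 kcal/mol.
Ph at 180° (staggered): I–Cl gauche, I–NH2 gauche, OH–Ph gauche, OH–NH2 gauche; 0.9 + 1.0 + 0.9 + 0.7 = 3.5 kcal/mol.
Ph at 240° (eclipsed): I–Cl eclipsed, OH–NH2 eclipsed, H–Ph eclipsed; 2.3 + 2.3 + 1.8 = 6.4 kcal/mol.
Ph at 300° (staggered): I–Ph gauche, I–Cl gauche, OH–Cl gauche, OH–NH2 gauche; 1.3 + 0.9 + 0.6 + 0.7 = 3.5 kcal/mol.
Max at 0° (7.1 kcal/mol), min at 180° (3.5 kcal/mol); barrier = 3.6 kcal/mol.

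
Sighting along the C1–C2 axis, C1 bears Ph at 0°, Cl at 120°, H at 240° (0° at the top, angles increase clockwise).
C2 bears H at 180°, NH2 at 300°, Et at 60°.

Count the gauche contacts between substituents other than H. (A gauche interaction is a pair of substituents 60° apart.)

3

Non-H gauche pairs: Ph(0°)/NH2(300°); Ph(0°)/Et(60°); Cl(120°)/Et(60°) — 3 interactions.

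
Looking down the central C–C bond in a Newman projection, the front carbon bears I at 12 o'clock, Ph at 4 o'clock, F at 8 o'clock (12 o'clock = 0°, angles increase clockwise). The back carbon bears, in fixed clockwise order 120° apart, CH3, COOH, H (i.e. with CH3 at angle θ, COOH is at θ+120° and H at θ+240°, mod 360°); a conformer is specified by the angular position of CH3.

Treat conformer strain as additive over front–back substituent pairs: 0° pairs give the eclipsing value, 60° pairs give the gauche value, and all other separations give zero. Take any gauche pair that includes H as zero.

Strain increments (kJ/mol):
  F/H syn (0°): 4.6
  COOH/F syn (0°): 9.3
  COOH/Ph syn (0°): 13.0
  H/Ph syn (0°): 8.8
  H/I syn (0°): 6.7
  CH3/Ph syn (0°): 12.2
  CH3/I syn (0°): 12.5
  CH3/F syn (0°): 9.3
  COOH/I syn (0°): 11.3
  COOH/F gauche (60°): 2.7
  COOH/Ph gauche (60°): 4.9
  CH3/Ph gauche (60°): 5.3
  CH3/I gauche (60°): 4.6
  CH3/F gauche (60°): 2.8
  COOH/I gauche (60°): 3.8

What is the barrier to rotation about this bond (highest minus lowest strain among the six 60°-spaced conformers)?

CH3 at 0° (eclipsed): I(0°)/CH3(0°) eclipsed 12.5; Ph(120°)/COOH(120°) eclipsed 13.0; F(240°)/H(240°) eclipsed 4.6 → 30.1 kJ/mol.
CH3 at 60° (staggered): I(0°)/CH3(60°) gauche 4.6; Ph(120°)/CH3(60°) gauche 5.3; Ph(120°)/COOH(180°) gauche 4.9; F(240°)/COOH(180°) gauche 2.7 → 17.5 kJ/mol.
CH3 at 120° (eclipsed): I(0°)/H(0°) eclipsed 6.7; Ph(120°)/CH3(120°) eclipsed 12.2; F(240°)/COOH(240°) eclipsed 9.3 → 28.2 kJ/mol.
CH3 at 180° (staggered): I(0°)/COOH(300°) gauche 3.8; Ph(120°)/CH3(180°) gauche 5.3; F(240°)/CH3(180°) gauche 2.8; F(240°)/COOH(300°) gauche 2.7 → 14.6 kJ/mol.
CH3 at 240° (eclipsed): I(0°)/COOH(0°) eclipsed 11.3; Ph(120°)/H(120°) eclipsed 8.8; F(240°)/CH3(240°) eclipsed 9.3 → 29.4 kJ/mol.
CH3 at 300° (staggered): I(0°)/CH3(300°) gauche 4.6; I(0°)/COOH(60°) gauche 3.8; Ph(120°)/COOH(60°) gauche 4.9; F(240°)/CH3(300°) gauche 2.8 → 16.1 kJ/mol.
Max at 0° (30.1 kJ/mol), min at 180° (14.6 kJ/mol); barrier = 15.5 kJ/mol.

15.5 kJ/mol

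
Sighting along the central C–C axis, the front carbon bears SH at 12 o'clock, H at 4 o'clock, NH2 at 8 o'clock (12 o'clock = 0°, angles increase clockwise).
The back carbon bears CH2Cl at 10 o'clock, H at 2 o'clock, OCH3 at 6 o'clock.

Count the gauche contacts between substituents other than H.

3

Non-H gauche pairs: SH(0°)/CH2Cl(300°); NH2(240°)/CH2Cl(300°); NH2(240°)/OCH3(180°) — 3 interactions.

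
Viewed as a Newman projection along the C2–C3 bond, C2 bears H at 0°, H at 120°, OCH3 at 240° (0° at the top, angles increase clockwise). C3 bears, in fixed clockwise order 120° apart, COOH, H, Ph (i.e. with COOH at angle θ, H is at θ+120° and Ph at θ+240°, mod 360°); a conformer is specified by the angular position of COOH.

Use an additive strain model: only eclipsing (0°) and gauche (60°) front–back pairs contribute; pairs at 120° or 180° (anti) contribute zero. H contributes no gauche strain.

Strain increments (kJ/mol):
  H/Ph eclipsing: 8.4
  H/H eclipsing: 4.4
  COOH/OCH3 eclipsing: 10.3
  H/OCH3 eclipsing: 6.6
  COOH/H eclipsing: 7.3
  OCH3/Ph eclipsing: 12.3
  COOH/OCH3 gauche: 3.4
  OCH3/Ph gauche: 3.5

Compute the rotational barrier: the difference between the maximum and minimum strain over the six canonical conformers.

20.6 kJ/mol

COOH at 0° is eclipsed. H at 0° is eclipsed with COOH at 0° (7.3); H at 120° is eclipsed with H at 120° (4.4); OCH3 at 240° is eclipsed with Ph at 240° (12.3). Total 24.0 kJ/mol.
COOH at 60° is staggered. OCH3 at 240° is gauche with Ph at 300° (3.5). Total 3.5 kJ/mol.
COOH at 120° is eclipsed. H at 0° is eclipsed with Ph at 0° (8.4); H at 120° is eclipsed with COOH at 120° (7.3); OCH3 at 240° is eclipsed with H at 240° (6.6). Total 22.3 kJ/mol.
COOH at 180° is staggered. OCH3 at 240° is gauche with COOH at 180° (3.4). Total 3.4 kJ/mol.
COOH at 240° is eclipsed. H at 0° is eclipsed with H at 0° (4.4); H at 120° is eclipsed with Ph at 120° (8.4); OCH3 at 240° is eclipsed with COOH at 240° (10.3). Total 23.1 kJ/mol.
COOH at 300° is staggered. OCH3 at 240° is gauche with COOH at 300° (3.4); OCH3 at 240° is gauche with Ph at 180° (3.5). Total 6.9 kJ/mol.
Max at 0° (24.0 kJ/mol), min at 180° (3.4 kJ/mol); barrier = 20.6 kJ/mol.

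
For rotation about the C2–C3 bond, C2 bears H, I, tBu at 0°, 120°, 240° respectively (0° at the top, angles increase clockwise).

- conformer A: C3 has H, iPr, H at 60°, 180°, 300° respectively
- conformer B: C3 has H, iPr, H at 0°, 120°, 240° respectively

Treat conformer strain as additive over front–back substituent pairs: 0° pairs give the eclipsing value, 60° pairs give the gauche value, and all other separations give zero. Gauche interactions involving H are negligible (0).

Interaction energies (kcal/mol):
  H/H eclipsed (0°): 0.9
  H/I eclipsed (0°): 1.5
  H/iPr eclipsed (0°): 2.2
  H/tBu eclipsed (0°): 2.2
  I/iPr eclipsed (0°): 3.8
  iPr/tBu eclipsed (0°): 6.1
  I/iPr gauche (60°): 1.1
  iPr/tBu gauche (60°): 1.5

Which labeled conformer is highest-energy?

A (staggered): I(120°)/iPr(180°) gauche 1.1; tBu(240°)/iPr(180°) gauche 1.5 → 2.6 kcal/mol.
B (eclipsed): H(0°)/H(0°) eclipsed 0.9; I(120°)/iPr(120°) eclipsed 3.8; tBu(240°)/H(240°) eclipsed 2.2 → 6.9 kcal/mol.
B has the highest total (6.9 kcal/mol).

B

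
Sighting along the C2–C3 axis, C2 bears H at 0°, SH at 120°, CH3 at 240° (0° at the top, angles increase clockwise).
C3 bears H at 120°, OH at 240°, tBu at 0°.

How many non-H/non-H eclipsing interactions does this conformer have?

1

Non-H eclipsing pairs: CH3(240°)/OH(240°) — 1 interaction.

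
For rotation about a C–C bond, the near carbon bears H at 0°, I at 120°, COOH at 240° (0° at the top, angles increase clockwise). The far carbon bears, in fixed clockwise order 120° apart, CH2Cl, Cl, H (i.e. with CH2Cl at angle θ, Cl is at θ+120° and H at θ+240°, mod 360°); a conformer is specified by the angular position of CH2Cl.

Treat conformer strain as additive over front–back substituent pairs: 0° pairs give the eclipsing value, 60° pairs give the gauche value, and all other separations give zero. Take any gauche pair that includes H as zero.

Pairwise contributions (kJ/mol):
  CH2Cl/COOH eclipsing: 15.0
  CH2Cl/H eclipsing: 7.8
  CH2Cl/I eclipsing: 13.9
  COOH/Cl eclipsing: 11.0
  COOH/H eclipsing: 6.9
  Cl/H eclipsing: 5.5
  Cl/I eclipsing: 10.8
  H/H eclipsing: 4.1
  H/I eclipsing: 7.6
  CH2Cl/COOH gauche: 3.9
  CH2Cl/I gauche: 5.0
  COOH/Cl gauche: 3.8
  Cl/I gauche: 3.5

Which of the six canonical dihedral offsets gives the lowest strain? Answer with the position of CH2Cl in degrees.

CH2Cl at 0° (eclipsed): H–CH2Cl eclipsed, I–Cl eclipsed, COOH–H eclipsed; 7.8 + 10.8 + 6.9 = 25.5 kJ/mol.
CH2Cl at 60° (staggered): I–CH2Cl gauche, I–Cl gauche, COOH–Cl gauche; 5.0 + 3.5 + 3.8 = 12.3 kJ/mol.
CH2Cl at 120° (eclipsed): H–H eclipsed, I–CH2Cl eclipsed, COOH–Cl eclipsed; 4.1 + 13.9 + 11.0 = 29.0 kJ/mol.
CH2Cl at 180° (staggered): I–CH2Cl gauche, COOH–CH2Cl gauche, COOH–Cl gauche; 5.0 + 3.9 + 3.8 = 12.7 kJ/mol.
CH2Cl at 240° (eclipsed): H–Cl eclipsed, I–H eclipsed, COOH–CH2Cl eclipsed; 5.5 + 7.6 + 15.0 = 28.1 kJ/mol.
CH2Cl at 300° (staggered): I–Cl gauche, COOH–CH2Cl gauche; 3.5 + 3.9 = 7.4 kJ/mol.
The minimum (7.4 kJ/mol) occurs with CH2Cl at 300°.

300°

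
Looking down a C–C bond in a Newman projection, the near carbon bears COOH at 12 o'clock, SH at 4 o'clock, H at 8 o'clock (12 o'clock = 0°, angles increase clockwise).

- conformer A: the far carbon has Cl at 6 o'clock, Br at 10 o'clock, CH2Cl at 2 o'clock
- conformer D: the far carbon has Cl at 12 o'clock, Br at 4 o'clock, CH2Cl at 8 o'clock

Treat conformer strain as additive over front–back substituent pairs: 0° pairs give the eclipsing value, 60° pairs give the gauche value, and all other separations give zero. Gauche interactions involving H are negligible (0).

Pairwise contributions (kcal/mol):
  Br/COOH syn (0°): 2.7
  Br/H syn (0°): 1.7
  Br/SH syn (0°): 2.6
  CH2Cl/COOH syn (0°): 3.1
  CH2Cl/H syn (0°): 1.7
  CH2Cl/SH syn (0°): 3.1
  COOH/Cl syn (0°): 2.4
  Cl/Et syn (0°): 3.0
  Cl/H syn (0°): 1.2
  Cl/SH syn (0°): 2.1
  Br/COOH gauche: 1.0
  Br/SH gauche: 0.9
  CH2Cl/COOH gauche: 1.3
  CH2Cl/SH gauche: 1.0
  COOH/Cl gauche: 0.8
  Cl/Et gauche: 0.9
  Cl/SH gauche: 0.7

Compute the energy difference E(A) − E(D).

A (staggered): COOH–Br gauche, COOH–CH2Cl gauche, SH–Cl gauche, SH–CH2Cl gauche; 1.0 + 1.3 + 0.7 + 1.0 = 4.0 kcal/mol.
D (eclipsed): COOH–Cl eclipsed, SH–Br eclipsed, H–CH2Cl eclipsed; 2.4 + 2.6 + 1.7 = 6.7 kcal/mol.
E(A) − E(D) = 4.0 − 6.7 = -2.7 kcal/mol.

-2.7 kcal/mol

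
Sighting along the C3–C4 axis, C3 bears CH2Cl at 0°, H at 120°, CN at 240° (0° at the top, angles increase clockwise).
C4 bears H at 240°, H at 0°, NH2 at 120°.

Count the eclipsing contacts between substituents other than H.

0

Every eclipsing pair involves H, so the count is 0.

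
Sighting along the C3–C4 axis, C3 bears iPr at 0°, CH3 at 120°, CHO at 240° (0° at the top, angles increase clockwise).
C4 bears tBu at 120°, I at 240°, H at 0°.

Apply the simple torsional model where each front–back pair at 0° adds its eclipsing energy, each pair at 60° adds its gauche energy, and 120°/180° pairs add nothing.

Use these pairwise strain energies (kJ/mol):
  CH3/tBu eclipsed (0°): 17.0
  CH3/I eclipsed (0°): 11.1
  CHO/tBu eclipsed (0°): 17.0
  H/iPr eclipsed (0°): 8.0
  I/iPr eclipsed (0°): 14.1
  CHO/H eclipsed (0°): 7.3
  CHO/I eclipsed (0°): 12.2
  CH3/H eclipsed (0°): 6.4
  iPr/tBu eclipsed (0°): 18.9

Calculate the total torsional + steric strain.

This conformer (eclipsed): iPr(0°)/H(0°) eclipsed 8.0; CH3(120°)/tBu(120°) eclipsed 17.0; CHO(240°)/I(240°) eclipsed 12.2 → 37.2 kJ/mol.

37.2 kJ/mol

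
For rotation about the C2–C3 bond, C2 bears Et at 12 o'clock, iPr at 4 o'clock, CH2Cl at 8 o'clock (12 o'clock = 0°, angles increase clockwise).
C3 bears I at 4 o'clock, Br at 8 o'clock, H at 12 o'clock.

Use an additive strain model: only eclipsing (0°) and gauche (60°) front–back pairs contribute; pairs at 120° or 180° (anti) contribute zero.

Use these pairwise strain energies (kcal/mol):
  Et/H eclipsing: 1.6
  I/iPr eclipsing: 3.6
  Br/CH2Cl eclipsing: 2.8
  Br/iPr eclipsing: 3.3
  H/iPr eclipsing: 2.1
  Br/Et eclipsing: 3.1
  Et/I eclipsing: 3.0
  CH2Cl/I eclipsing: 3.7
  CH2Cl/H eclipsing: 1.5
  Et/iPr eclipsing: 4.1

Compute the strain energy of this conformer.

8.0 kcal/mol

This conformer (eclipsed): Et(0°)/H(0°) eclipsed 1.6; iPr(120°)/I(120°) eclipsed 3.6; CH2Cl(240°)/Br(240°) eclipsed 2.8 → 8.0 kcal/mol.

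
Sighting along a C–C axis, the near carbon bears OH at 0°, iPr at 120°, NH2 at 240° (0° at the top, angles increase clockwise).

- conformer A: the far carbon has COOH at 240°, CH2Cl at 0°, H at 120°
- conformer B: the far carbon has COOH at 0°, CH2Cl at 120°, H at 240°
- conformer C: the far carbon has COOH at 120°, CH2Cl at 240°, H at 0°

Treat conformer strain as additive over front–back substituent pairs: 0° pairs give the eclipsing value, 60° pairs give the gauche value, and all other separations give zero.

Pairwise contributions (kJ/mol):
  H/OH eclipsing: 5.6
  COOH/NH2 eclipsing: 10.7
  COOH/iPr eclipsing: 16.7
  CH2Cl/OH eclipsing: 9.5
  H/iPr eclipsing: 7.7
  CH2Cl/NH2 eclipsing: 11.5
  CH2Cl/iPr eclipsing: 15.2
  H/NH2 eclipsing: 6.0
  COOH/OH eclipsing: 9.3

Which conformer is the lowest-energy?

A

A (eclipsed): OH–CH2Cl eclipsed, iPr–H eclipsed, NH2–COOH eclipsed; 9.5 + 7.7 + 10.7 = 27.9 kJ/mol.
B (eclipsed): OH–COOH eclipsed, iPr–CH2Cl eclipsed, NH2–H eclipsed; 9.3 + 15.2 + 6.0 = 30.5 kJ/mol.
C (eclipsed): OH–H eclipsed, iPr–COOH eclipsed, NH2–CH2Cl eclipsed; 5.6 + 16.7 + 11.5 = 33.8 kJ/mol.
A has the lowest total (27.9 kJ/mol).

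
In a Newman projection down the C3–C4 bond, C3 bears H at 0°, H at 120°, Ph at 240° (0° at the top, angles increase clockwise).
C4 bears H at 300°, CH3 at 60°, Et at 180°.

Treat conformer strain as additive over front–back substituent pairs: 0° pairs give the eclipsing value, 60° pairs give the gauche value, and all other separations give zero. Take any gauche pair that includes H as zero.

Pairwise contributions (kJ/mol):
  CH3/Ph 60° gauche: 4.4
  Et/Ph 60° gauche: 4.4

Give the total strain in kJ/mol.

4.4 kJ/mol

This conformer (staggered): Ph(240°)/Et(180°) gauche 4.4 → 4.4 kJ/mol.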